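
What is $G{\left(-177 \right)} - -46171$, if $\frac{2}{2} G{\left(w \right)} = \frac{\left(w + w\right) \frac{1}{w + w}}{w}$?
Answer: $\frac{8172266}{177} \approx 46171.0$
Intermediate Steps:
$G{\left(w \right)} = \frac{1}{w}$ ($G{\left(w \right)} = \frac{\left(w + w\right) \frac{1}{w + w}}{w} = \frac{2 w \frac{1}{2 w}}{w} = 1 \frac{1}{w} = \frac{1}{w}$)
$G{\left(-177 \right)} - -46171 = \frac{1}{-177} - -46171 = - \frac{1}{177} + 46171 = \frac{8172266}{177}$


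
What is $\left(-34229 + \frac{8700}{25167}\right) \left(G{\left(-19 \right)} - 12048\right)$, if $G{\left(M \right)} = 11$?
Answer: $\frac{3456354506697}{8389} \approx 4.1201 \cdot 10^{8}$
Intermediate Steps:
$\left(-34229 + \frac{8700}{25167}\right) \left(G{\left(-19 \right)} - 12048\right) = \left(-34229 + \frac{8700}{25167}\right) \left(11 - 12048\right) = \left(-34229 + 8700 \cdot \frac{1}{25167}\right) \left(-12037\right) = \left(-34229 + \frac{2900}{8389}\right) \left(-12037\right) = \left(- \frac{287144181}{8389}\right) \left(-12037\right) = \frac{3456354506697}{8389}$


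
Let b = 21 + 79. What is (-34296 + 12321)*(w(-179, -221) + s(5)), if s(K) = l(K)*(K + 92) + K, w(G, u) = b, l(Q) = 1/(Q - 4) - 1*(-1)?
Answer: -6570525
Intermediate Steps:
b = 100
l(Q) = 1 + 1/(-4 + Q) (l(Q) = 1/(-4 + Q) + 1 = 1 + 1/(-4 + Q))
w(G, u) = 100
s(K) = K + (-3 + K)*(92 + K)/(-4 + K) (s(K) = ((-3 + K)/(-4 + K))*(K + 92) + K = ((-3 + K)/(-4 + K))*(92 + K) + K = (-3 + K)*(92 + K)/(-4 + K) + K = K + (-3 + K)*(92 + K)/(-4 + K))
(-34296 + 12321)*(w(-179, -221) + s(5)) = (-34296 + 12321)*(100 + (-276 + 2*5² + 85*5)/(-4 + 5)) = -21975*(100 + (-276 + 2*25 + 425)/1) = -21975*(100 + 1*(-276 + 50 + 425)) = -21975*(100 + 1*199) = -21975*(100 + 199) = -21975*299 = -6570525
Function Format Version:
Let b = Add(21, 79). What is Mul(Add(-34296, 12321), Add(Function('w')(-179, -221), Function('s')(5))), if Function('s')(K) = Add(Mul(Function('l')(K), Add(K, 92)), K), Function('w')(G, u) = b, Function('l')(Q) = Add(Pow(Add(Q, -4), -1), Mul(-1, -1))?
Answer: -6570525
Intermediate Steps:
b = 100
Function('l')(Q) = Add(1, Pow(Add(-4, Q), -1)) (Function('l')(Q) = Add(Pow(Add(-4, Q), -1), 1) = Add(1, Pow(Add(-4, Q), -1)))
Function('w')(G, u) = 100
Function('s')(K) = Add(K, Mul(Pow(Add(-4, K), -1), Add(-3, K), Add(92, K))) (Function('s')(K) = Add(Mul(Mul(Pow(Add(-4, K), -1), Add(-3, K)), Add(K, 92)), K) = Add(Mul(Mul(Pow(Add(-4, K), -1), Add(-3, K)), Add(92, K)), K) = Add(Mul(Pow(Add(-4, K), -1), Add(-3, K), Add(92, K)), K) = Add(K, Mul(Pow(Add(-4, K), -1), Add(-3, K), Add(92, K))))
Mul(Add(-34296, 12321), Add(Function('w')(-179, -221), Function('s')(5))) = Mul(Add(-34296, 12321), Add(100, Mul(Pow(Add(-4, 5), -1), Add(-276, Mul(2, Pow(5, 2)), Mul(85, 5))))) = Mul(-21975, Add(100, Mul(Pow(1, -1), Add(-276, Mul(2, 25), 425)))) = Mul(-21975, Add(100, Mul(1, Add(-276, 50, 425)))) = Mul(-21975, Add(100, Mul(1, 199))) = Mul(-21975, Add(100, 199)) = Mul(-21975, 299) = -6570525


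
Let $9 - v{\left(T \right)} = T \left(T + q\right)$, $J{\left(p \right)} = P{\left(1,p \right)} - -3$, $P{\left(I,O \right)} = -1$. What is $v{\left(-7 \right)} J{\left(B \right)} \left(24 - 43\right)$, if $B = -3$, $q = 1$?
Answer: $1254$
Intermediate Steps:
$J{\left(p \right)} = 2$ ($J{\left(p \right)} = -1 - -3 = -1 + 3 = 2$)
$v{\left(T \right)} = 9 - T \left(1 + T\right)$ ($v{\left(T \right)} = 9 - T \left(T + 1\right) = 9 - T \left(1 + T\right)$)
$v{\left(-7 \right)} J{\left(B \right)} \left(24 - 43\right) = \left(9 - -7 - \left(-7\right)^{2}\right) 2 \left(24 - 43\right) = \left(9 + 7 - 49\right) 2 \left(-19\right) = \left(-33\right) 2 \left(-19\right) = \left(-66\right) \left(-19\right) = 1254$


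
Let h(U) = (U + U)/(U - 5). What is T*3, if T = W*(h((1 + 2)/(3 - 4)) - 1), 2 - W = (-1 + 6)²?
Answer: 69/4 ≈ 17.250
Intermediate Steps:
h(U) = 2*U/(-5 + U) (h(U) = (2*U)/(-5 + U) = 2*U/(-5 + U))
W = -23 (W = 2 - (-1 + 6)² = 2 - 1*5² = 2 - 1*25 = 2 - 25 = -23)
T = 23/4 (T = -23*(2*((1 + 2)/(3 - 4))/(-5 + (1 + 2)/(3 - 4)) - 1) = -23*(2*(3/(-1))/(-5 + 3/(-1)) - 1) = -23*(2*(3*(-1))/(-5 + 3*(-1)) - 1) = -23*(2*(-3)/(-5 - 3) - 1) = -23*(2*(-3)/(-8) - 1) = -23*(2*(-3)*(-⅛) - 1) = -23*(¾ - 1) = -23*(-¼) = 23/4 ≈ 5.7500)
T*3 = (23/4)*3 = 69/4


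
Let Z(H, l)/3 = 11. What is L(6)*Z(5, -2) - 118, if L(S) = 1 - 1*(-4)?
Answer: 47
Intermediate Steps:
L(S) = 5 (L(S) = 1 + 4 = 5)
Z(H, l) = 33 (Z(H, l) = 3*11 = 33)
L(6)*Z(5, -2) - 118 = 5*33 - 118 = 165 - 118 = 47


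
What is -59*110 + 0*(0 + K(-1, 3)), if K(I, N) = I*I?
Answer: -6490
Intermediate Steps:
K(I, N) = I²
-59*110 + 0*(0 + K(-1, 3)) = -59*110 + 0*(0 + (-1)²) = -6490 + 0*(0 + 1) = -6490 + 0*1 = -6490 + 0 = -6490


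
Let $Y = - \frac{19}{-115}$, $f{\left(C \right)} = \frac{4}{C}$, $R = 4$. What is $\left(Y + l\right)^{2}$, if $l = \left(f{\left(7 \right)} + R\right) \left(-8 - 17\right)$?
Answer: $\frac{8439545689}{648025} \approx 13023.0$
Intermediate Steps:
$l = - \frac{800}{7}$ ($l = \left(\frac{4}{7} + 4\right) \left(-8 - 17\right) = \left(4 \cdot \frac{1}{7} + 4\right) \left(-25\right) = \left(\frac{4}{7} + 4\right) \left(-25\right) = \frac{32}{7} \left(-25\right) = - \frac{800}{7} \approx -114.29$)
$Y = \frac{19}{115}$ ($Y = \left(-19\right) \left(- \frac{1}{115}\right) = \frac{19}{115} \approx 0.16522$)
$\left(Y + l\right)^{2} = \left(\frac{19}{115} - \frac{800}{7}\right)^{2} = \left(- \frac{91867}{805}\right)^{2} = \frac{8439545689}{648025}$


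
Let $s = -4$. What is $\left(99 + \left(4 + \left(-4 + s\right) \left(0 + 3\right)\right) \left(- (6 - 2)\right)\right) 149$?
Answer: $26671$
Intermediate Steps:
$\left(99 + \left(4 + \left(-4 + s\right) \left(0 + 3\right)\right) \left(- (6 - 2)\right)\right) 149 = \left(99 + \left(4 + \left(-4 - 4\right) \left(0 + 3\right)\right) \left(- (6 - 2)\right)\right) 149 = \left(99 + \left(4 - 24\right) \left(\left(-1\right) 4\right)\right) 149 = \left(99 + \left(4 - 24\right) \left(-4\right)\right) 149 = \left(99 - -80\right) 149 = \left(99 + 80\right) 149 = 179 \cdot 149 = 26671$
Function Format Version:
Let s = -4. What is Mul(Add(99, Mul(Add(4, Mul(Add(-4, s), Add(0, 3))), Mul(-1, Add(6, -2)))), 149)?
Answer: 26671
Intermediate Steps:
Mul(Add(99, Mul(Add(4, Mul(Add(-4, s), Add(0, 3))), Mul(-1, Add(6, -2)))), 149) = Mul(Add(99, Mul(Add(4, Mul(Add(-4, -4), Add(0, 3))), Mul(-1, Add(6, -2)))), 149) = Mul(Add(99, Mul(Add(4, Mul(-8, 3)), Mul(-1, 4))), 149) = Mul(Add(99, Mul(Add(4, -24), -4)), 149) = Mul(Add(99, Mul(-20, -4)), 149) = Mul(Add(99, 80), 149) = Mul(179, 149) = 26671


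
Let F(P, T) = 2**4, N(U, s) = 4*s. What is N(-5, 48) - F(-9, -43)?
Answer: 176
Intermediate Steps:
F(P, T) = 16
N(-5, 48) - F(-9, -43) = 4*48 - 1*16 = 192 - 16 = 176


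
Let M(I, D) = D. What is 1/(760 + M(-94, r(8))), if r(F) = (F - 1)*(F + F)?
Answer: 1/872 ≈ 0.0011468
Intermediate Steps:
r(F) = 2*F*(-1 + F) (r(F) = (-1 + F)*(2*F) = 2*F*(-1 + F))
1/(760 + M(-94, r(8))) = 1/(760 + 2*8*(-1 + 8)) = 1/(760 + 2*8*7) = 1/(760 + 112) = 1/872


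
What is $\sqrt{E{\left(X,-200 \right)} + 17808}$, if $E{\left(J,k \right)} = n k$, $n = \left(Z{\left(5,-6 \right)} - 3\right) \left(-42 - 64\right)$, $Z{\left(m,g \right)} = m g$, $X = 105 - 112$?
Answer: $8 i \sqrt{10653} \approx 825.71 i$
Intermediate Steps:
$X = -7$ ($X = 105 - 112 = -7$)
$Z{\left(m,g \right)} = g m$
$n = 3498$ ($n = \left(\left(-6\right) 5 - 3\right) \left(-42 - 64\right) = \left(-30 - 3\right) \left(-106\right) = \left(-33\right) \left(-106\right) = 3498$)
$E{\left(J,k \right)} = 3498 k$
$\sqrt{E{\left(X,-200 \right)} + 17808} = \sqrt{3498 \left(-200\right) + 17808} = \sqrt{-699600 + 17808} = \sqrt{-681792} = 8 i \sqrt{10653}$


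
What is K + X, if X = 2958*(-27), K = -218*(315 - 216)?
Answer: -101448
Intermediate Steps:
K = -21582 (K = -218*99 = -21582)
X = -79866
K + X = -21582 - 79866 = -101448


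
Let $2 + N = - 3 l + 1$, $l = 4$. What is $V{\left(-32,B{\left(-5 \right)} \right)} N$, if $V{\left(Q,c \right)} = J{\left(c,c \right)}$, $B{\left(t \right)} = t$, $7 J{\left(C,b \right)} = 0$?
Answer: $0$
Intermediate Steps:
$J{\left(C,b \right)} = 0$ ($J{\left(C,b \right)} = \frac{1}{7} \cdot 0 = 0$)
$V{\left(Q,c \right)} = 0$
$N = -13$ ($N = -2 + \left(\left(-3\right) 4 + 1\right) = -2 + \left(-12 + 1\right) = -2 - 11 = -13$)
$V{\left(-32,B{\left(-5 \right)} \right)} N = 0 \left(-13\right) = 0$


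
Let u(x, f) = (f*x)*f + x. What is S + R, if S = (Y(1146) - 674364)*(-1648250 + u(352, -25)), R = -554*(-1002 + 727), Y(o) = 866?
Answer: 961686599554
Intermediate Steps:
u(x, f) = x + x*f² (u(x, f) = x*f² + x = x + x*f²)
R = 152350 (R = -554*(-275) = 152350)
S = 961686447204 (S = (866 - 674364)*(-1648250 + 352*(1 + (-25)²)) = -673498*(-1648250 + 352*(1 + 625)) = -673498*(-1648250 + 352*626) = -673498*(-1648250 + 220352) = -673498*(-1427898) = 961686447204)
S + R = 961686447204 + 152350 = 961686599554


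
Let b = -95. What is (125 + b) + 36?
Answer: 66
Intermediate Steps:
(125 + b) + 36 = (125 - 95) + 36 = 30 + 36 = 66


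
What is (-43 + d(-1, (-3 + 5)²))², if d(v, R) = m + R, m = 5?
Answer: 1156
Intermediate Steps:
d(v, R) = 5 + R
(-43 + d(-1, (-3 + 5)²))² = (-43 + (5 + (-3 + 5)²))² = (-43 + (5 + 2²))² = (-43 + (5 + 4))² = (-43 + 9)² = (-34)² = 1156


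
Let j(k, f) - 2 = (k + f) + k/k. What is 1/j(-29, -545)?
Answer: -1/571 ≈ -0.0017513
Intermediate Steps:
j(k, f) = 3 + f + k (j(k, f) = 2 + ((k + f) + k/k) = 2 + ((f + k) + 1) = 2 + (1 + f + k) = 3 + f + k)
1/j(-29, -545) = 1/(3 - 545 - 29) = 1/(-571) = -1/571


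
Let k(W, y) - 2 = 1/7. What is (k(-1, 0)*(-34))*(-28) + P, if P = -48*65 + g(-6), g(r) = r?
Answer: -1086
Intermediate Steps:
k(W, y) = 15/7 (k(W, y) = 2 + 1/7 = 15/7)
P = -3126 (P = -48*65 - 6 = -3120 - 6 = -3126)
(k(-1, 0)*(-34))*(-28) + P = ((15/7)*(-34))*(-28) - 3126 = -510/7*(-28) - 3126 = 2040 - 3126 = -1086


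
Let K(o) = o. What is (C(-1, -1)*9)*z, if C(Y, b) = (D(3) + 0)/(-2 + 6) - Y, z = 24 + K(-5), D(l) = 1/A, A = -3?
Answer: 627/4 ≈ 156.75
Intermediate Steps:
D(l) = -1/3 (D(l) = 1/(-3) = -1/3)
z = 19 (z = 24 - 5 = 19)
C(Y, b) = -1/12 - Y (C(Y, b) = (-1/3 + 0)/(-2 + 6) - Y = -1/3/4 - Y = -1/3*1/4 - Y = -1/12 - Y)
(C(-1, -1)*9)*z = ((-1/12 - 1*(-1))*9)*19 = ((-1/12 + 1)*9)*19 = ((11/12)*9)*19 = (33/4)*19 = 627/4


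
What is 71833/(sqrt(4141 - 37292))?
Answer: -71833*I*sqrt(33151)/33151 ≈ -394.53*I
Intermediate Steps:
71833/(sqrt(4141 - 37292)) = 71833/(sqrt(-33151)) = 71833/((I*sqrt(33151))) = 71833*(-I*sqrt(33151)/33151) = -71833*I*sqrt(33151)/33151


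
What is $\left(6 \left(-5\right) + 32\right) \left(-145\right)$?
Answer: $-290$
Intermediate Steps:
$\left(6 \left(-5\right) + 32\right) \left(-145\right) = \left(-30 + 32\right) \left(-145\right) = 2 \left(-145\right) = -290$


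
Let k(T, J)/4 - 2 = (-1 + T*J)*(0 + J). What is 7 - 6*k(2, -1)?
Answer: -113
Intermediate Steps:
k(T, J) = 8 + 4*J*(-1 + J*T) (k(T, J) = 8 + 4*((-1 + T*J)*(0 + J)) = 8 + 4*((-1 + J*T)*J) = 8 + 4*(J*(-1 + J*T)) = 8 + 4*J*(-1 + J*T))
7 - 6*k(2, -1) = 7 - 6*(8 - 4*(-1) + 4*2*(-1)²) = 7 - 6*(8 + 4 + 4*2*1) = 7 - 6*(8 + 4 + 8) = 7 - 6*20 = 7 - 120 = -113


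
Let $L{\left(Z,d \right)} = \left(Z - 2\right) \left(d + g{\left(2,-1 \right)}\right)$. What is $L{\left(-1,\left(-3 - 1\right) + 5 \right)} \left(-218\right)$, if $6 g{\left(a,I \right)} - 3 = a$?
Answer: $1199$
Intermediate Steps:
$g{\left(a,I \right)} = \frac{1}{2} + \frac{a}{6}$
$L{\left(Z,d \right)} = \left(-2 + Z\right) \left(\frac{5}{6} + d\right)$ ($L{\left(Z,d \right)} = \left(Z - 2\right) \left(d + \left(\frac{1}{2} + \frac{1}{6} \cdot 2\right)\right) = \left(-2 + Z\right) \left(d + \left(\frac{1}{2} + \frac{1}{3}\right)\right) = \left(-2 + Z\right) \left(d + \frac{5}{6}\right) = \left(-2 + Z\right) \left(\frac{5}{6} + d\right)$)
$L{\left(-1,\left(-3 - 1\right) + 5 \right)} \left(-218\right) = \left(- \frac{5}{3} - 2 \left(\left(-3 - 1\right) + 5\right) + \frac{5}{6} \left(-1\right) - \left(\left(-3 - 1\right) + 5\right)\right) \left(-218\right) = \left(- \frac{5}{3} - 2 \left(-4 + 5\right) - \frac{5}{6} - \left(-4 + 5\right)\right) \left(-218\right) = \left(- \frac{5}{3} - 2 - \frac{5}{6} - 1\right) \left(-218\right) = \left(- \frac{11}{2}\right) \left(-218\right) = 1199$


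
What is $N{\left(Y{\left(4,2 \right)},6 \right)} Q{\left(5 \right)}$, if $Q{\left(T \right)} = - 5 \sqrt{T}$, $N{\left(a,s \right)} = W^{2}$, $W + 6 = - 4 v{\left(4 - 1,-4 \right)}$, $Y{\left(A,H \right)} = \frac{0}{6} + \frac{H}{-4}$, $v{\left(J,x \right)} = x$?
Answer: $- 500 \sqrt{5} \approx -1118.0$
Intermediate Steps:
$Y{\left(A,H \right)} = - \frac{H}{4}$ ($Y{\left(A,H \right)} = 0 \cdot \frac{1}{6} + H \left(- \frac{1}{4}\right) = 0 - \frac{H}{4} = - \frac{H}{4}$)
$W = 10$ ($W = -6 - -16 = -6 + 16 = 10$)
$N{\left(a,s \right)} = 100$ ($N{\left(a,s \right)} = 10^{2} = 100$)
$N{\left(Y{\left(4,2 \right)},6 \right)} Q{\left(5 \right)} = 100 \left(- 5 \sqrt{5}\right) = - 500 \sqrt{5}$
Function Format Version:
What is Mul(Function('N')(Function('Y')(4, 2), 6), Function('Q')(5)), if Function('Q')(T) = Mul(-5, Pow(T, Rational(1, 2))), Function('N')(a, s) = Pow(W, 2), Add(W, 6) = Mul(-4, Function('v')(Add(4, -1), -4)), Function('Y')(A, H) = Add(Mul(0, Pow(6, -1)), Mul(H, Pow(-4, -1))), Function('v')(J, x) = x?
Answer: Mul(-500, Pow(5, Rational(1, 2))) ≈ -1118.0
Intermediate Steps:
Function('Y')(A, H) = Mul(Rational(-1, 4), H) (Function('Y')(A, H) = Add(Mul(0, Rational(1, 6)), Mul(H, Rational(-1, 4))) = Add(0, Mul(Rational(-1, 4), H)) = Mul(Rational(-1, 4), H))
W = 10 (W = Add(-6, Mul(-4, -4)) = Add(-6, 16) = 10)
Function('N')(a, s) = 100 (Function('N')(a, s) = Pow(10, 2) = 100)
Mul(Function('N')(Function('Y')(4, 2), 6), Function('Q')(5)) = Mul(100, Mul(-5, Pow(5, Rational(1, 2)))) = Mul(-500, Pow(5, Rational(1, 2)))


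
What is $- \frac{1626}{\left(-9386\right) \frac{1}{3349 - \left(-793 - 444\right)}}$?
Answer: $\frac{3728418}{4693} \approx 794.46$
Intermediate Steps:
$- \frac{1626}{\left(-9386\right) \frac{1}{3349 - \left(-793 - 444\right)}} = - \frac{1626}{\left(-9386\right) \frac{1}{3349 - -1237}} = - \frac{1626}{\left(-9386\right) \frac{1}{3349 + 1237}} = - \frac{1626}{\left(-9386\right) \frac{1}{4586}} = - \frac{1626}{- \frac{4693}{2293}} = \left(-1626\right) \left(- \frac{2293}{4693}\right) = \frac{3728418}{4693}$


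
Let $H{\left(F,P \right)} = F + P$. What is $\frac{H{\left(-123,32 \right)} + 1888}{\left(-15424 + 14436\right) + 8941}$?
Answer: $\frac{599}{2651} \approx 0.22595$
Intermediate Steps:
$\frac{H{\left(-123,32 \right)} + 1888}{\left(-15424 + 14436\right) + 8941} = \frac{\left(-123 + 32\right) + 1888}{\left(-15424 + 14436\right) + 8941} = \frac{-91 + 1888}{-988 + 8941} = \frac{1797}{7953} = 1797 \cdot \frac{1}{7953} = \frac{599}{2651}$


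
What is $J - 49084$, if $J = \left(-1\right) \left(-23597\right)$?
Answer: $-25487$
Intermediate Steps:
$J = 23597$
$J - 49084 = 23597 - 49084 = -25487$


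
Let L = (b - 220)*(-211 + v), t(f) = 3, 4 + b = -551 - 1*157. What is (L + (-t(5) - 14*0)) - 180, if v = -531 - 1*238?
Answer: 913177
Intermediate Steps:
b = -712 (b = -4 + (-551 - 1*157) = -4 + (-551 - 157) = -4 - 708 = -712)
v = -769 (v = -531 - 238 = -769)
L = 913360 (L = (-712 - 220)*(-211 - 769) = -932*(-980) = 913360)
(L + (-t(5) - 14*0)) - 180 = (913360 + (-1*3 - 14*0)) - 180 = (913360 + (-3 + 0)) - 180 = (913360 - 3) - 180 = 913357 - 180 = 913177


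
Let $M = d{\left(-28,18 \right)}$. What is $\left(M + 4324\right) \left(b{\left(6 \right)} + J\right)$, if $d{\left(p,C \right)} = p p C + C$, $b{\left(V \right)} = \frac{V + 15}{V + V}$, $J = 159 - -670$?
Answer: $\frac{30661321}{2} \approx 1.5331 \cdot 10^{7}$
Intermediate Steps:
$J = 829$ ($J = 159 + 670 = 829$)
$b{\left(V \right)} = \frac{15 + V}{2 V}$
$d{\left(p,C \right)} = C + C p^{2}$ ($d{\left(p,C \right)} = p^{2} C + C = C p^{2} + C = C + C p^{2}$)
$M = 14130$ ($M = 18 \left(1 + \left(-28\right)^{2}\right) = 18 \left(1 + 784\right) = 18 \cdot 785 = 14130$)
$\left(M + 4324\right) \left(b{\left(6 \right)} + J\right) = \left(14130 + 4324\right) \left(\frac{15 + 6}{2 \cdot 6} + 829\right) = 18454 \left(\frac{1}{2} \cdot \frac{1}{6} \cdot 21 + 829\right) = 18454 \left(\frac{7}{4} + 829\right) = 18454 \cdot \frac{3323}{4} = \frac{30661321}{2}$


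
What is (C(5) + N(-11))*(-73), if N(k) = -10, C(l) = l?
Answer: 365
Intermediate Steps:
(C(5) + N(-11))*(-73) = (5 - 10)*(-73) = -5*(-73) = 365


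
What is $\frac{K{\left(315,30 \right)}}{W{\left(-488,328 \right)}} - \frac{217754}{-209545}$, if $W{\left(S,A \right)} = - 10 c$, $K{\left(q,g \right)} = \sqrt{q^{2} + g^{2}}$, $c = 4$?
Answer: $\frac{217754}{209545} - \frac{3 \sqrt{445}}{8} \approx -6.8715$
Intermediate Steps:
$K{\left(q,g \right)} = \sqrt{g^{2} + q^{2}}$
$W{\left(S,A \right)} = -40$ ($W{\left(S,A \right)} = \left(-10\right) 4 = -40$)
$\frac{K{\left(315,30 \right)}}{W{\left(-488,328 \right)}} - \frac{217754}{-209545} = \frac{\sqrt{30^{2} + 315^{2}}}{-40} - \frac{217754}{-209545} = \sqrt{900 + 99225} \left(- \frac{1}{40}\right) - - \frac{217754}{209545} = \sqrt{100125} \left(- \frac{1}{40}\right) + \frac{217754}{209545} = 15 \sqrt{445} \left(- \frac{1}{40}\right) + \frac{217754}{209545} = - \frac{3 \sqrt{445}}{8} + \frac{217754}{209545} = \frac{217754}{209545} - \frac{3 \sqrt{445}}{8}$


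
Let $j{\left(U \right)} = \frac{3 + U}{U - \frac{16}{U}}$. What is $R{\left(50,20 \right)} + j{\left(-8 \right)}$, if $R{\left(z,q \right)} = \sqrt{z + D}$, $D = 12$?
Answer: $\frac{5}{6} + \sqrt{62} \approx 8.7073$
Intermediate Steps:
$R{\left(z,q \right)} = \sqrt{12 + z}$ ($R{\left(z,q \right)} = \sqrt{z + 12} = \sqrt{12 + z}$)
$j{\left(U \right)} = \frac{3 + U}{U - \frac{16}{U}}$
$R{\left(50,20 \right)} + j{\left(-8 \right)} = \sqrt{12 + 50} - \frac{8 \left(3 - 8\right)}{-16 + \left(-8\right)^{2}} = \sqrt{62} - 8 \frac{1}{-16 + 64} \left(-5\right) = \sqrt{62} - 8 \cdot \frac{1}{48} \left(-5\right) = \sqrt{62} - \frac{1}{6} \left(-5\right) = \sqrt{62} + \frac{5}{6} = \frac{5}{6} + \sqrt{62}$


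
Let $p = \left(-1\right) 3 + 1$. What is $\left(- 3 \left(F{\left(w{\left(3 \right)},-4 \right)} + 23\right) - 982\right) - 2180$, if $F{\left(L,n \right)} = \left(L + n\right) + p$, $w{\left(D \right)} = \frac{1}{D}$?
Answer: $-3214$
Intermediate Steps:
$p = -2$ ($p = -3 + 1 = -2$)
$F{\left(L,n \right)} = -2 + L + n$ ($F{\left(L,n \right)} = \left(L + n\right) - 2 = -2 + L + n$)
$\left(- 3 \left(F{\left(w{\left(3 \right)},-4 \right)} + 23\right) - 982\right) - 2180 = \left(- 3 \left(\left(-2 + \frac{1}{3} - 4\right) + 23\right) - 982\right) - 2180 = \left(- 3 \left(- \frac{17}{3} + 23\right) - 982\right) - 2180 = \left(\left(-3\right) \frac{52}{3} - 982\right) - 2180 = \left(-52 - 982\right) - 2180 = -1034 - 2180 = -3214$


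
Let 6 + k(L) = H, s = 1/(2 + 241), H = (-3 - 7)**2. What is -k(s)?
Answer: -94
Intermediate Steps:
H = 100 (H = (-10)**2 = 100)
s = 1/243 ≈ 0.0041152
k(L) = 94 (k(L) = -6 + 100 = 94)
-k(s) = -1*94 = -94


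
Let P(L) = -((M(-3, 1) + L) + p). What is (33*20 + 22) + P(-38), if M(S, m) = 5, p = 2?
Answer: 713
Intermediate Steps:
P(L) = -7 - L (P(L) = -((5 + L) + 2) = -(7 + L) = -7 - L)
(33*20 + 22) + P(-38) = (33*20 + 22) + (-7 - 1*(-38)) = (660 + 22) + (-7 + 38) = 682 + 31 = 713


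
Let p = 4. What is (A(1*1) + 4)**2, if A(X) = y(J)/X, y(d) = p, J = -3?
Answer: 64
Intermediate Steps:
y(d) = 4
A(X) = 4/X
(A(1*1) + 4)**2 = (4/((1*1)) + 4)**2 = (4/1 + 4)**2 = (4*1 + 4)**2 = (4 + 4)**2 = 8**2 = 64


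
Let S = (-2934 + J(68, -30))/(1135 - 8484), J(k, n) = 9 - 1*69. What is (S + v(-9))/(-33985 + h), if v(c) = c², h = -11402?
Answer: -199421/111183021 ≈ -0.0017936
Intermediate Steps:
J(k, n) = -60 (J(k, n) = 9 - 69 = -60)
S = 2994/7349 (S = (-2934 - 60)/(1135 - 8484) = -2994/(-7349) = -2994*(-1/7349) = 2994/7349 ≈ 0.40740)
(S + v(-9))/(-33985 + h) = (2994/7349 + (-9)²)/(-33985 - 11402) = (2994/7349 + 81)/(-45387) = (598263/7349)*(-1/45387) = -199421/111183021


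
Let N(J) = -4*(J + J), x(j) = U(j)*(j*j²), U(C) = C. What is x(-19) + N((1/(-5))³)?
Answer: 16290133/125 ≈ 1.3032e+5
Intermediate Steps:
x(j) = j⁴ (x(j) = j*(j*j²) = j*j³ = j⁴)
N(J) = -8*J
x(-19) + N((1/(-5))³) = (-19)⁴ - 8*(1/(-5))³ = 130321 - 8*(-⅕)³ = 130321 - 8*(-1/125) = 130321 + 8/125 = 16290133/125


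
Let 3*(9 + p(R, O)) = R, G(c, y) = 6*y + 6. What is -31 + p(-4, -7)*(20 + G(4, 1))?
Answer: -1085/3 ≈ -361.67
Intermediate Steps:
G(c, y) = 6 + 6*y
p(R, O) = -9 + R/3
-31 + p(-4, -7)*(20 + G(4, 1)) = -31 + (-9 + (⅓)*(-4))*(20 + (6 + 6*1)) = -31 + (-9 - 4/3)*(20 + (6 + 6)) = -31 - 31*(20 + 12)/3 = -31 - 31/3*32 = -31 - 992/3 = -1085/3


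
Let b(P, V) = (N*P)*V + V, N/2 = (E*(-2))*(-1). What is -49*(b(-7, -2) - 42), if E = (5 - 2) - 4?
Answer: 4900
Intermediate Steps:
E = -1 (E = 3 - 4 = -1)
N = -4 (N = 2*(-1*(-2)*(-1)) = 2*(2*(-1)) = 2*(-2) = -4)
b(P, V) = V - 4*P*V (b(P, V) = (-4*P)*V + V = -4*P*V + V = V - 4*P*V)
-49*(b(-7, -2) - 42) = -49*(-2*(1 - 4*(-7)) - 42) = -49*(-2*(1 + 28) - 42) = -49*(-2*29 - 42) = -49*(-58 - 42) = -49*(-100) = 4900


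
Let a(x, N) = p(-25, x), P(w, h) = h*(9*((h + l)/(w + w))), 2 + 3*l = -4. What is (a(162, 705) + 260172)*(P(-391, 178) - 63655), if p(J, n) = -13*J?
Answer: -6520261010257/391 ≈ -1.6676e+10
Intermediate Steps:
l = -2 (l = -⅔ + (⅓)*(-4) = -⅔ - 4/3 = -2)
P(w, h) = 9*h*(-2 + h)/(2*w) (P(w, h) = h*(9*((h - 2)/(w + w))) = h*(9*((-2 + h)/((2*w)))) = h*(9*((-2 + h)*(1/(2*w)))) = h*(9*((-2 + h)/(2*w))) = h*(9*(-2 + h)/(2*w)) = 9*h*(-2 + h)/(2*w))
a(x, N) = 325 (a(x, N) = -13*(-25) = 325)
(a(162, 705) + 260172)*(P(-391, 178) - 63655) = (325 + 260172)*((9/2)*178*(-2 + 178)/(-391) - 63655) = 260497*((9/2)*178*(-1/391)*176 - 63655) = 260497*(-140976/391 - 63655) = 260497*(-25030081/391) = -6520261010257/391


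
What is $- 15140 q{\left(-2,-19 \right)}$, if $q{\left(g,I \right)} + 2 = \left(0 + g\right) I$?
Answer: $-545040$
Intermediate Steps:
$q{\left(g,I \right)} = -2 + I g$ ($q{\left(g,I \right)} = -2 + \left(0 + g\right) I = -2 + g I = -2 + I g$)
$- 15140 q{\left(-2,-19 \right)} = - 15140 \left(-2 - -38\right) = - 15140 \left(-2 + 38\right) = \left(-15140\right) 36 = -545040$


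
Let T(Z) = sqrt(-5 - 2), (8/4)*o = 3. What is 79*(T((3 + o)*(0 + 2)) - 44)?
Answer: -3476 + 79*I*sqrt(7) ≈ -3476.0 + 209.01*I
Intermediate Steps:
o = 3/2 (o = (1/2)*3 = 3/2 ≈ 1.5000)
T(Z) = I*sqrt(7) (T(Z) = sqrt(-7) = I*sqrt(7))
79*(T((3 + o)*(0 + 2)) - 44) = 79*(I*sqrt(7) - 44) = 79*(-44 + I*sqrt(7)) = -3476 + 79*I*sqrt(7)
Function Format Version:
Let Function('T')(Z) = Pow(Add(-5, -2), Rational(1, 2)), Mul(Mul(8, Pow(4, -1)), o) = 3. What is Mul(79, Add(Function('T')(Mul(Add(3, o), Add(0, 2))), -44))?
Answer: Add(-3476, Mul(79, I, Pow(7, Rational(1, 2)))) ≈ Add(-3476.0, Mul(209.01, I))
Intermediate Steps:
o = Rational(3, 2) (o = Mul(Rational(1, 2), 3) = Rational(3, 2) ≈ 1.5000)
Function('T')(Z) = Mul(I, Pow(7, Rational(1, 2))) (Function('T')(Z) = Pow(-7, Rational(1, 2)) = Mul(I, Pow(7, Rational(1, 2))))
Mul(79, Add(Function('T')(Mul(Add(3, o), Add(0, 2))), -44)) = Mul(79, Add(Mul(I, Pow(7, Rational(1, 2))), -44)) = Mul(79, Add(-44, Mul(I, Pow(7, Rational(1, 2))))) = Add(-3476, Mul(79, I, Pow(7, Rational(1, 2))))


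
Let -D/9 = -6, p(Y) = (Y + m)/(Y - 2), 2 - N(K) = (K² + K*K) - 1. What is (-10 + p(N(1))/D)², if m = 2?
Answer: 32761/324 ≈ 101.11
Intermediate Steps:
N(K) = 3 - 2*K² (N(K) = 2 - ((K² + K*K) - 1) = 2 - ((K² + K²) - 1) = 2 - (2*K² - 1) = 2 - (-1 + 2*K²) = 2 + (1 - 2*K²) = 3 - 2*K²)
p(Y) = (2 + Y)/(-2 + Y) (p(Y) = (Y + 2)/(Y - 2) = (2 + Y)/(-2 + Y))
D = 54 (D = -9*(-6) = 54)
(-10 + p(N(1))/D)² = (-10 + ((2 + (3 - 2*1²))/(-2 + (3 - 2*1²)))/54)² = (-10 + ((2 + (3 - 2*1))/(-2 + (3 - 2*1)))*(1/54))² = (-10 + ((2 + (3 - 2))/(-2 + (3 - 2)))*(1/54))² = (-10 + ((2 + 1)/(-2 + 1))*(1/54))² = (-10 + (3/(-1))*(1/54))² = (-10 - 1*3*(1/54))² = (-10 - 3*1/54)² = (-10 - 1/18)² = (-181/18)² = 32761/324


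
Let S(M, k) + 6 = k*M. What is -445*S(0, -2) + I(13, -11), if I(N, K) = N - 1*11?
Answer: 2672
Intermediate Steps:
I(N, K) = -11 + N (I(N, K) = N - 11 = -11 + N)
S(M, k) = -6 + M*k (S(M, k) = -6 + k*M = -6 + M*k)
-445*S(0, -2) + I(13, -11) = -445*(-6 + 0*(-2)) + (-11 + 13) = -445*(-6 + 0) + 2 = -445*(-6) + 2 = 2670 + 2 = 2672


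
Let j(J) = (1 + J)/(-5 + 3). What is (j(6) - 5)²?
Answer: 289/4 ≈ 72.250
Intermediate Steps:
j(J) = -½ - J/2 (j(J) = (1 + J)/(-2) = (1 + J)*(-½) = -½ - J/2)
(j(6) - 5)² = ((-½ - ½*6) - 5)² = ((-½ - 3) - 5)² = (-7/2 - 5)² = (-17/2)² = 289/4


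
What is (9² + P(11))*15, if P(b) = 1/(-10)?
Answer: 2427/2 ≈ 1213.5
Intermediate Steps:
P(b) = -⅒
(9² + P(11))*15 = (9² - ⅒)*15 = (81 - ⅒)*15 = (809/10)*15 = 2427/2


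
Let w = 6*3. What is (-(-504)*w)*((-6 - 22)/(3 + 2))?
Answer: -254016/5 ≈ -50803.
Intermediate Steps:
w = 18
(-(-504)*w)*((-6 - 22)/(3 + 2)) = (-(-504)*18)*((-6 - 22)/(3 + 2)) = (-36*(-252))*(-28/5) = 9072*(-28*⅕) = 9072*(-28/5) = -254016/5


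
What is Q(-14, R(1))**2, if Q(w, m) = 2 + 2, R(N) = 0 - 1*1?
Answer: 16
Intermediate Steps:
R(N) = -1 (R(N) = 0 - 1 = -1)
Q(w, m) = 4
Q(-14, R(1))**2 = 4**2 = 16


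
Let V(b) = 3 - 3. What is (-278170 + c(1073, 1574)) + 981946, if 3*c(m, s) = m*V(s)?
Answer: 703776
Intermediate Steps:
V(b) = 0
c(m, s) = 0 (c(m, s) = (m*0)/3 = (1/3)*0 = 0)
(-278170 + c(1073, 1574)) + 981946 = (-278170 + 0) + 981946 = -278170 + 981946 = 703776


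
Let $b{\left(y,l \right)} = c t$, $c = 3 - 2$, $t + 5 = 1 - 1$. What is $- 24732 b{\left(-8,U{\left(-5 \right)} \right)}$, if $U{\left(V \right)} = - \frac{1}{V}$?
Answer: $123660$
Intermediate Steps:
$t = -5$ ($t = -5 + \left(1 - 1\right) = -5 + 0 = -5$)
$c = 1$
$b{\left(y,l \right)} = -5$ ($b{\left(y,l \right)} = 1 \left(-5\right) = -5$)
$- 24732 b{\left(-8,U{\left(-5 \right)} \right)} = \left(-24732\right) \left(-5\right) = 123660$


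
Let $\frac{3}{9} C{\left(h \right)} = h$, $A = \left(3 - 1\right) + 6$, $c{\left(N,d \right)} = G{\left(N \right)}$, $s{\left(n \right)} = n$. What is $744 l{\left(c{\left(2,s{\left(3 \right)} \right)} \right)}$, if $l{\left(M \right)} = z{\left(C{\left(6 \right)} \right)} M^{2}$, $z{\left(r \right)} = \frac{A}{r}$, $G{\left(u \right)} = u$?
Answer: $\frac{3968}{3} \approx 1322.7$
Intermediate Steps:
$c{\left(N,d \right)} = N$
$A = 8$ ($A = 2 + 6 = 8$)
$C{\left(h \right)} = 3 h$
$z{\left(r \right)} = \frac{8}{r}$
$l{\left(M \right)} = \frac{4 M^{2}}{9}$ ($l{\left(M \right)} = \frac{8}{3 \cdot 6} M^{2} = \frac{8}{18} M^{2} = 8 \cdot \frac{1}{18} M^{2} = \frac{4 M^{2}}{9}$)
$744 l{\left(c{\left(2,s{\left(3 \right)} \right)} \right)} = 744 \frac{4 \cdot 2^{2}}{9} = 744 \cdot \frac{4}{9} \cdot 4 = 744 \cdot \frac{16}{9} = \frac{3968}{3}$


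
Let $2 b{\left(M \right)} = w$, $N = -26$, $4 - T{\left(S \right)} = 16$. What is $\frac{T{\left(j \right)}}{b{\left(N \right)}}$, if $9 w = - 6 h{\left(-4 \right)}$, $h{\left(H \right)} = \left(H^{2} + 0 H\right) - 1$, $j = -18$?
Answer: $\frac{12}{5} \approx 2.4$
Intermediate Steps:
$T{\left(S \right)} = -12$ ($T{\left(S \right)} = 4 - 16 = -12$)
$h{\left(H \right)} = -1 + H^{2}$ ($h{\left(H \right)} = \left(H^{2} + 0\right) - 1 = H^{2} - 1 = -1 + H^{2}$)
$w = -10$ ($w = \frac{\left(-6\right) \left(-1 + \left(-4\right)^{2}\right)}{9} = \frac{\left(-6\right) \left(-1 + 16\right)}{9} = \frac{\left(-6\right) 15}{9} = \frac{1}{9} \left(-90\right) = -10$)
$b{\left(M \right)} = -5$ ($b{\left(M \right)} = \frac{1}{2} \left(-10\right) = -5$)
$\frac{T{\left(j \right)}}{b{\left(N \right)}} = - \frac{12}{-5} = \left(-12\right) \left(- \frac{1}{5}\right) = \frac{12}{5}$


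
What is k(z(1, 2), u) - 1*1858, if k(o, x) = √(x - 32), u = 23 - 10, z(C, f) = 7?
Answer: -1858 + I*√19 ≈ -1858.0 + 4.3589*I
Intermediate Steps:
u = 13
k(o, x) = √(-32 + x)
k(z(1, 2), u) - 1*1858 = √(-32 + 13) - 1*1858 = √(-19) - 1858 = I*√19 - 1858 = -1858 + I*√19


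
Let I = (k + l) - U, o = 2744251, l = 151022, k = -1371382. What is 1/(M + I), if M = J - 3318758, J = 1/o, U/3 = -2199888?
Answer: 2744251/5654655421047 ≈ 4.8531e-7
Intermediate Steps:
U = -6599664 (U = 3*(-2199888) = -6599664)
J = 1/2744251 ≈ 3.6440e-7
M = -9107504960257/2744251 (M = 1/2744251 - 3318758 = -9107504960257/2744251 ≈ -3.3188e+6)
I = 5379304 (I = (-1371382 + 151022) - 1*(-6599664) = -1220360 + 6599664 = 5379304)
1/(M + I) = 1/(-9107504960257/2744251 + 5379304) = 1/(5654655421047/2744251) = 2744251/5654655421047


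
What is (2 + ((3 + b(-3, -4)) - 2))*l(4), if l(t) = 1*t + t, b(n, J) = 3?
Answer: 48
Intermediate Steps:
l(t) = 2*t (l(t) = t + t = 2*t)
(2 + ((3 + b(-3, -4)) - 2))*l(4) = (2 + ((3 + 3) - 2))*(2*4) = (2 + (6 - 2))*8 = (2 + 4)*8 = 6*8 = 48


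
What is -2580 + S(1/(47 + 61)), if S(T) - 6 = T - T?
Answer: -2574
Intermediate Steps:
S(T) = 6 (S(T) = 6 + (T - T) = 6 + 0 = 6)
-2580 + S(1/(47 + 61)) = -2580 + 6 = -2574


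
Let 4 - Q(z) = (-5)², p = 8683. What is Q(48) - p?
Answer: -8704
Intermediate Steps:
Q(z) = -21 (Q(z) = 4 - 1*(-5)² = 4 - 1*25 = 4 - 25 = -21)
Q(48) - p = -21 - 1*8683 = -21 - 8683 = -8704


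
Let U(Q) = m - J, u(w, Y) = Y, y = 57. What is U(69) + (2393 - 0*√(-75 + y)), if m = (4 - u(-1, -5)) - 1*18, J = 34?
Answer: 2350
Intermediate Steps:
m = -9 (m = (4 - 1*(-5)) - 1*18 = (4 + 5) - 18 = 9 - 18 = -9)
U(Q) = -43 (U(Q) = -9 - 1*34 = -9 - 34 = -43)
U(69) + (2393 - 0*√(-75 + y)) = -43 + (2393 - 0*√(-75 + 57)) = -43 + (2393 - 0*√(-18)) = -43 + (2393 - 0*3*I*√2) = -43 + (2393 - 1*0) = -43 + (2393 + 0) = -43 + 2393 = 2350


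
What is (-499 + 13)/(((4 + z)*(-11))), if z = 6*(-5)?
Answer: -243/143 ≈ -1.6993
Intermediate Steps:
z = -30
(-499 + 13)/(((4 + z)*(-11))) = (-499 + 13)/(((4 - 30)*(-11))) = -486/((-26*(-11))) = -486/286 = -486*1/286 = -243/143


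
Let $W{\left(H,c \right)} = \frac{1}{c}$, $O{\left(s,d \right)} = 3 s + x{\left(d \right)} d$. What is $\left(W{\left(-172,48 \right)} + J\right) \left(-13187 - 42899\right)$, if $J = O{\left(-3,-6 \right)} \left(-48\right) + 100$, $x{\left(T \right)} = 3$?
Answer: $- \frac{1879133387}{24} \approx -7.8297 \cdot 10^{7}$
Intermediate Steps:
$O{\left(s,d \right)} = 3 d + 3 s$ ($O{\left(s,d \right)} = 3 s + 3 d = 3 d + 3 s$)
$J = 1396$ ($J = \left(3 \left(-6\right) + 3 \left(-3\right)\right) \left(-48\right) + 100 = \left(-18 - 9\right) \left(-48\right) + 100 = \left(-27\right) \left(-48\right) + 100 = 1296 + 100 = 1396$)
$\left(W{\left(-172,48 \right)} + J\right) \left(-13187 - 42899\right) = \left(\frac{1}{48} + 1396\right) \left(-13187 - 42899\right) = \left(\frac{1}{48} + 1396\right) \left(-56086\right) = \frac{67009}{48} \left(-56086\right) = - \frac{1879133387}{24}$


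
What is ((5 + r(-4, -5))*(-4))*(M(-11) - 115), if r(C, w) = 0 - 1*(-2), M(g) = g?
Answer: 3528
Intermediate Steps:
r(C, w) = 2 (r(C, w) = 0 + 2 = 2)
((5 + r(-4, -5))*(-4))*(M(-11) - 115) = ((5 + 2)*(-4))*(-11 - 115) = (7*(-4))*(-126) = -28*(-126) = 3528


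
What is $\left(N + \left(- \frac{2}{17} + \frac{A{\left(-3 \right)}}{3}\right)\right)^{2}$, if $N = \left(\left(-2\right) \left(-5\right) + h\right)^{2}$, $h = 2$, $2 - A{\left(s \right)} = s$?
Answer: $\frac{55100929}{2601} \approx 21185.0$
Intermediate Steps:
$A{\left(s \right)} = 2 - s$
$N = 144$ ($N = \left(\left(-2\right) \left(-5\right) + 2\right)^{2} = \left(10 + 2\right)^{2} = 12^{2} = 144$)
$\left(N + \left(- \frac{2}{17} + \frac{A{\left(-3 \right)}}{3}\right)\right)^{2} = \left(144 - \left(\frac{2}{17} - \frac{2 - -3}{3}\right)\right)^{2} = \left(144 - \left(\frac{2}{17} - \left(2 + 3\right) \frac{1}{3}\right)\right)^{2} = \left(144 + \left(- \frac{2}{17} + 5 \cdot \frac{1}{3}\right)\right)^{2} = \left(144 + \left(- \frac{2}{17} + \frac{5}{3}\right)\right)^{2} = \left(144 + \frac{79}{51}\right)^{2} = \left(\frac{7423}{51}\right)^{2} = \frac{55100929}{2601}$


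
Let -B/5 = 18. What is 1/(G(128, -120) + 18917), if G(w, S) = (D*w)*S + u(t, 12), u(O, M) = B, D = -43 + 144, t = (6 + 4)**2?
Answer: -1/1532533 ≈ -6.5251e-7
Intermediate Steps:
B = -90 (B = -5*18 = -90)
t = 100 (t = 10**2 = 100)
D = 101
u(O, M) = -90
G(w, S) = -90 + 101*S*w (G(w, S) = (101*w)*S - 90 = 101*S*w - 90 = -90 + 101*S*w)
1/(G(128, -120) + 18917) = 1/((-90 + 101*(-120)*128) + 18917) = 1/((-90 - 1551360) + 18917) = 1/(-1551450 + 18917) = 1/(-1532533) = -1/1532533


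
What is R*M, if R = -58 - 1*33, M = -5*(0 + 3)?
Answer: 1365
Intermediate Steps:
M = -15 (M = -5*3 = -15)
R = -91 (R = -58 - 33 = -91)
R*M = -91*(-15) = 1365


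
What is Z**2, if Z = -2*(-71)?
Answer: 20164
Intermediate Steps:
Z = 142
Z**2 = 142**2 = 20164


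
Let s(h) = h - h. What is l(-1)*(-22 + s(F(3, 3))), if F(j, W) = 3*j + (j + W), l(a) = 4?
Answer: -88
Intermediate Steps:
F(j, W) = W + 4*j (F(j, W) = 3*j + (W + j) = W + 4*j)
s(h) = 0
l(-1)*(-22 + s(F(3, 3))) = 4*(-22 + 0) = 4*(-22) = -88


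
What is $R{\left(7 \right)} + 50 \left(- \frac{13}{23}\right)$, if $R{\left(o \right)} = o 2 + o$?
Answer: $- \frac{167}{23} \approx -7.2609$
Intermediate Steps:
$R{\left(o \right)} = 3 o$ ($R{\left(o \right)} = 2 o + o = 3 o$)
$R{\left(7 \right)} + 50 \left(- \frac{13}{23}\right) = 3 \cdot 7 + 50 \left(- \frac{13}{23}\right) = 21 + 50 \left(\left(-13\right) \frac{1}{23}\right) = 21 + 50 \left(- \frac{13}{23}\right) = 21 - \frac{650}{23} = - \frac{167}{23}$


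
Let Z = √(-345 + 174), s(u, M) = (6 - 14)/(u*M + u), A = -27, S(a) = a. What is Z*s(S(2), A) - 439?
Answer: -439 + 6*I*√19/13 ≈ -439.0 + 2.0118*I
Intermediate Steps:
s(u, M) = -8/(u + M*u) (s(u, M) = -8/(M*u + u) = -8/(u + M*u))
Z = 3*I*√19 (Z = √(-171) = 3*I*√19 ≈ 13.077*I)
Z*s(S(2), A) - 439 = (3*I*√19)*(-8/(2*(1 - 27))) - 439 = (3*I*√19)*(-8*½/(-26)) - 439 = (3*I*√19)*(-8*½*(-1/26)) - 439 = (3*I*√19)*(2/13) - 439 = 6*I*√19/13 - 439 = -439 + 6*I*√19/13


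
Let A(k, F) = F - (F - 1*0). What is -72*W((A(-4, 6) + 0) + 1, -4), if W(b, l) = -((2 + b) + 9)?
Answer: 864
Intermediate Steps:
A(k, F) = 0 (A(k, F) = F - (F + 0) = F - F = 0)
W(b, l) = -11 - b (W(b, l) = -(11 + b) = -11 - b)
-72*W((A(-4, 6) + 0) + 1, -4) = -72*(-11 - ((0 + 0) + 1)) = -72*(-11 - (0 + 1)) = -72*(-11 - 1*1) = -72*(-11 - 1) = -72*(-12) = 864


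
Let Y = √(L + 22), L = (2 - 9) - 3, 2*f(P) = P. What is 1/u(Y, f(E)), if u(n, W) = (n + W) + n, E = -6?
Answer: 1/13 + 4*√3/39 ≈ 0.25457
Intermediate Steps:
f(P) = P/2
L = -10 (L = -7 - 3 = -10)
Y = 2*√3 (Y = √(-10 + 22) = √12 = 2*√3 ≈ 3.4641)
u(n, W) = W + 2*n (u(n, W) = (W + n) + n = W + 2*n)
1/u(Y, f(E)) = 1/((½)*(-6) + 2*(2*√3)) = 1/(-3 + 4*√3)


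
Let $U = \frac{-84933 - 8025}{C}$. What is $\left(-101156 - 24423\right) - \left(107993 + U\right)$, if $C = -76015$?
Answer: $- \frac{17755068538}{76015} \approx -2.3357 \cdot 10^{5}$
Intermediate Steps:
$U = \frac{92958}{76015}$ ($U = \frac{-84933 - 8025}{-76015} = \left(-84933 - 8025\right) \left(- \frac{1}{76015}\right) = \left(-92958\right) \left(- \frac{1}{76015}\right) = \frac{92958}{76015} \approx 1.2229$)
$\left(-101156 - 24423\right) - \left(107993 + U\right) = \left(-101156 - 24423\right) - \frac{8209180853}{76015} = -125579 - \frac{8209180853}{76015} = - \frac{17755068538}{76015}$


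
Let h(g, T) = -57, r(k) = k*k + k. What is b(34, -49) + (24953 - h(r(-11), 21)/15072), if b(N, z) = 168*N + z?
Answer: 153814803/5024 ≈ 30616.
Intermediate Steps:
r(k) = k + k² (r(k) = k² + k = k + k²)
b(N, z) = z + 168*N
b(34, -49) + (24953 - h(r(-11), 21)/15072) = (-49 + 168*34) + (24953 - (-57)/15072) = (-49 + 5712) + (24953 - (-57)/15072) = 5663 + (24953 - 1*(-19/5024)) = 5663 + (24953 + 19/5024) = 5663 + 125363891/5024 = 153814803/5024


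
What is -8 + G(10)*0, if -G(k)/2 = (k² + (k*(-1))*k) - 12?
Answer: -8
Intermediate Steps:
G(k) = 24 (G(k) = -2*((k² + (k*(-1))*k) - 12) = -2*((k² + (-k)*k) - 12) = -2*((k² - k²) - 12) = -2*(0 - 12) = -2*(-12) = 24)
-8 + G(10)*0 = -8 + 24*0 = -8 + 0 = -8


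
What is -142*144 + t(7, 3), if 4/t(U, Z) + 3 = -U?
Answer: -102242/5 ≈ -20448.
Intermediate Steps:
t(U, Z) = 4/(-3 - U)
-142*144 + t(7, 3) = -142*144 - 4/(3 + 7) = -20448 - 4/10 = -20448 - 4*1/10 = -20448 - 2/5 = -102242/5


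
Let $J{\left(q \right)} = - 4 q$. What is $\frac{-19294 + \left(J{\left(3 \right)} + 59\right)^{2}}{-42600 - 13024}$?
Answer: $\frac{1005}{3272} \approx 0.30715$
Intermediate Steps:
$\frac{-19294 + \left(J{\left(3 \right)} + 59\right)^{2}}{-42600 - 13024} = \frac{-19294 + \left(\left(-4\right) 3 + 59\right)^{2}}{-42600 - 13024} = \frac{-19294 + \left(-12 + 59\right)^{2}}{-42600 + \left(-17169 + 4145\right)} = \frac{-19294 + 47^{2}}{-42600 - 13024} = \frac{-19294 + 2209}{-55624} = \left(-17085\right) \left(- \frac{1}{55624}\right) = \frac{1005}{3272}$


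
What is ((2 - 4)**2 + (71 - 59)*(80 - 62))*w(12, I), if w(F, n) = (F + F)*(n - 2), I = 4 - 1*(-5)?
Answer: 36960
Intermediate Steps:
I = 9 (I = 4 + 5 = 9)
w(F, n) = 2*F*(-2 + n) (w(F, n) = (2*F)*(-2 + n) = 2*F*(-2 + n))
((2 - 4)**2 + (71 - 59)*(80 - 62))*w(12, I) = ((2 - 4)**2 + (71 - 59)*(80 - 62))*(2*12*(-2 + 9)) = ((-2)**2 + 12*18)*(2*12*7) = (4 + 216)*168 = 220*168 = 36960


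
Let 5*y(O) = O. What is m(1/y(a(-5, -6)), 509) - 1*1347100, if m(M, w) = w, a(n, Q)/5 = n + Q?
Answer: -1346591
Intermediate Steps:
a(n, Q) = 5*Q + 5*n (a(n, Q) = 5*(n + Q) = 5*(Q + n) = 5*Q + 5*n)
y(O) = O/5
m(1/y(a(-5, -6)), 509) - 1*1347100 = 509 - 1*1347100 = 509 - 1347100 = -1346591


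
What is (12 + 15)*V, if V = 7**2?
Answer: 1323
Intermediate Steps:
V = 49
(12 + 15)*V = (12 + 15)*49 = 27*49 = 1323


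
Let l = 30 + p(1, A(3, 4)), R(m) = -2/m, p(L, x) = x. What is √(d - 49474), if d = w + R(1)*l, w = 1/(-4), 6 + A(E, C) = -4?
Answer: I*√198057/2 ≈ 222.52*I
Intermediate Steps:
A(E, C) = -10 (A(E, C) = -6 - 4 = -10)
w = -¼ ≈ -0.25000
l = 20 (l = 30 - 10 = 20)
d = -161/4 (d = -¼ - 2/1*20 = -¼ - 2*1*20 = -¼ - 2*20 = -¼ - 40 = -161/4 ≈ -40.250)
√(d - 49474) = √(-161/4 - 49474) = √(-198057/4) = I*√198057/2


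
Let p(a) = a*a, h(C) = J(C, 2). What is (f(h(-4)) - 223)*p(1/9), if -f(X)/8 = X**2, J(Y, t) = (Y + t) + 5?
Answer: -295/81 ≈ -3.6420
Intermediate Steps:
J(Y, t) = 5 + Y + t
h(C) = 7 + C (h(C) = 5 + C + 2 = 7 + C)
p(a) = a**2
f(X) = -8*X**2
(f(h(-4)) - 223)*p(1/9) = (-8*(7 - 4)**2 - 223)*(1/9)**2 = (-8*3**2 - 223)*(1/9)**2 = (-8*9 - 223)*(1/81) = (-72 - 223)*(1/81) = -295*1/81 = -295/81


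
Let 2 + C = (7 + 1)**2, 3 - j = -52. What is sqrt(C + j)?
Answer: 3*sqrt(13) ≈ 10.817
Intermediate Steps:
j = 55 (j = 3 - 1*(-52) = 3 + 52 = 55)
C = 62 (C = -2 + (7 + 1)**2 = -2 + 8**2 = -2 + 64 = 62)
sqrt(C + j) = sqrt(62 + 55) = sqrt(117) = 3*sqrt(13)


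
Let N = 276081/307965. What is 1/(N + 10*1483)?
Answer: 102655/1522465677 ≈ 6.7427e-5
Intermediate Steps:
N = 92027/102655 (N = 276081*(1/307965) = 92027/102655 ≈ 0.89647)
1/(N + 10*1483) = 1/(92027/102655 + 10*1483) = 1/(92027/102655 + 14830) = 1/(1522465677/102655) = 102655/1522465677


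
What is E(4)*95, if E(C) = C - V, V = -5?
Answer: 855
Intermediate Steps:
E(C) = 5 + C (E(C) = C - 1*(-5) = C + 5 = 5 + C)
E(4)*95 = (5 + 4)*95 = 9*95 = 855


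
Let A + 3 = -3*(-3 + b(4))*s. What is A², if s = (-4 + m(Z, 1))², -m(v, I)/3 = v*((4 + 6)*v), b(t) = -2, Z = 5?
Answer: 72722298341169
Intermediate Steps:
m(v, I) = -30*v² (m(v, I) = -3*v*(4 + 6)*v = -3*v*10*v = -30*v²)
s = 568516 (s = (-4 - 30*5²)² = (-4 - 30*25)² = (-4 - 750)² = (-754)² = 568516)
A = 8527737 (A = -3 - 3*(-3 - 2)*568516 = -3 - (-15)*568516 = -3 - 3*(-2842580) = -3 + 8527740 = 8527737)
A² = 8527737² = 72722298341169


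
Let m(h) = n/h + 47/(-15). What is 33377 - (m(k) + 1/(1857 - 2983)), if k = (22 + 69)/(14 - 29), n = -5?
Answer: 51303665747/1536990 ≈ 33379.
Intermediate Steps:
k = -91/15 (k = 91/(-15) = 91*(-1/15) = -91/15 ≈ -6.0667)
m(h) = -47/15 - 5/h (m(h) = -5/h + 47/(-15) = -5/h + 47*(-1/15) = -5/h - 47/15 = -47/15 - 5/h)
33377 - (m(k) + 1/(1857 - 2983)) = 33377 - ((-47/15 - 5/(-91/15)) + 1/(1857 - 2983)) = 33377 - ((-47/15 - 5*(-15/91)) + 1/(-1126)) = 33377 - ((-47/15 + 75/91) - 1/1126) = 33377 - (-3152/1365 - 1/1126) = 33377 - 1*(-3550517/1536990) = 33377 + 3550517/1536990 = 51303665747/1536990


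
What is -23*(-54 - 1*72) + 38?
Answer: 2936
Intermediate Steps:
-23*(-54 - 1*72) + 38 = -23*(-54 - 72) + 38 = -23*(-126) + 38 = 2898 + 38 = 2936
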